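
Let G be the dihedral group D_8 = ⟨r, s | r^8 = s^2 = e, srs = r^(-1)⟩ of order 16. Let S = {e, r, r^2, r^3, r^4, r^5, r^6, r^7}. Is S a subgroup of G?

Yes

|S| = 8 divides |G| = 16, consistent with Lagrange.
S contains the identity, every element's inverse is in S, and S is closed under ·: it is a subgroup.
In fact S = ⟨r^7⟩.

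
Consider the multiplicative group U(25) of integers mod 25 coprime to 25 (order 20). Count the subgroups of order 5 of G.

|G| = 20 and 5 | 20, so subgroups of order 5 are possible by Lagrange.
The subgroups of order 5 are: {1, 6, 11, 16, 21}.
So G has 1 subgroup of order 5.

1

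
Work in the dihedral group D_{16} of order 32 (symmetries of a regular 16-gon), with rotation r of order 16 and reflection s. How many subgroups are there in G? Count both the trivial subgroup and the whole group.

36

|G| = 32, so by Lagrange every subgroup order divides 32. Divisors: 1, 2, 4, 8, 16, 32.
Subgroups by order — order 1: 1; order 2: 17; order 4: 9; order 8: 5; order 16: 3; order 32: 1.
Total: 1 + 17 + 9 + 5 + 3 + 1 = 36.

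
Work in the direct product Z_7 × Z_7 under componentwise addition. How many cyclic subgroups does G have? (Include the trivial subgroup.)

9

Group the elements of G by the cyclic subgroup they generate; each cyclic subgroup of order d accounts for φ(d) elements.
Cyclic subgroups by order — order 1: 1; order 7: 8.
Total: 9.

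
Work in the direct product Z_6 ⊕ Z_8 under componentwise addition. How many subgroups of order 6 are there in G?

|G| = 48 and 6 | 48, so subgroups of order 6 are possible by Lagrange.
The subgroups of order 6 are: {(0,0), (0,4), (2,0), (2,4), (4,0), (4,4)}; {(0,0), (1,0), (2,0), (3,0), (4,0), (5,0)}; {(0,0), (1,4), (2,0), (3,4), (4,0), (5,4)}.
So G has 3 subgroups of order 6.

3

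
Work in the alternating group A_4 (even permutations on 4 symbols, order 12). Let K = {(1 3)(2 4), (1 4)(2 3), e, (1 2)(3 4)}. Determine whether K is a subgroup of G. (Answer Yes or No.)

|K| = 4 divides |G| = 12, consistent with Lagrange.
K contains the identity, every element's inverse is in K, and K is closed under ∘: it is a subgroup.

Yes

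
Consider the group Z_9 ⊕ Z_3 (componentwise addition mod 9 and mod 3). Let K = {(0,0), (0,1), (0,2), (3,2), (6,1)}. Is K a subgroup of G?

No

|K| = 5 does not divide |G| = 27, so by Lagrange K is not a subgroup.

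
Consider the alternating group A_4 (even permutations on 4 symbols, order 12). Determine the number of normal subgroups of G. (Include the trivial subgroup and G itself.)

G has 10 subgroups. Checking conjugation-invariance by order — order 1: 1/1 normal; order 2: 0/3 normal; order 3: 0/4 normal; order 4: 1/1 normal; order 12: 1/1 normal.
Total normal subgroups: 3.

3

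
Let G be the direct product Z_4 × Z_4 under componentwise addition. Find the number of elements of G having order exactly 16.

An element (a,b) has order lcm(ord(a), ord(b)); count pairs with lcm equal to 16.
Enumerating gives 0 such elements.

0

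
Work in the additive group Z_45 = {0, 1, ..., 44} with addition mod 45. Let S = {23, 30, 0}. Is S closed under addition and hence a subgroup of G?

30 ∈ S but its inverse 15 ∉ S, so S is not a subgroup.

No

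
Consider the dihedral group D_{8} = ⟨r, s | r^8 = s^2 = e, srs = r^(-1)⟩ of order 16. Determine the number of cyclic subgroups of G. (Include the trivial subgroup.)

12

Each element a generates a cyclic subgroup ⟨a⟩; distinct elements may generate the same one (a cyclic group of order d has φ(d) generators).
Cyclic subgroups by order — order 1: 1; order 2: 9; order 4: 1; order 8: 1.
Total: 12.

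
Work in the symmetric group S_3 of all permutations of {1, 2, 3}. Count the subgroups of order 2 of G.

3

|G| = 6 and 2 | 6, so subgroups of order 2 are possible by Lagrange.
The subgroups of order 2 are: {e, (1 2)}; {e, (1 3)}; {e, (2 3)}.
So G has 3 subgroups of order 2.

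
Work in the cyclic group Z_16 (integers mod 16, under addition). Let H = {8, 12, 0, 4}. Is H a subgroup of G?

|H| = 4 divides |G| = 16, consistent with Lagrange.
H contains the identity, every element's inverse is in H, and H is closed under +: it is a subgroup.
In fact H = ⟨4⟩.

Yes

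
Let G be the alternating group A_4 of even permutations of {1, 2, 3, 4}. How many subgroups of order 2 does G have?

|G| = 12 and 2 | 12, so subgroups of order 2 are possible by Lagrange.
The subgroups of order 2 are: {e, (1 2)(3 4)}; {e, (1 3)(2 4)}; {e, (1 4)(2 3)}.
So G has 3 subgroups of order 2.

3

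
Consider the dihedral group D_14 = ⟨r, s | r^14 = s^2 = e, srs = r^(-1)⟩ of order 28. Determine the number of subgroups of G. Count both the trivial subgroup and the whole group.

|G| = 28, so by Lagrange every subgroup order divides 28. Divisors: 1, 2, 4, 7, 14, 28.
Subgroups by order — order 1: 1; order 2: 15; order 4: 7; order 7: 1; order 14: 3; order 28: 1.
Total: 1 + 15 + 7 + 1 + 3 + 1 = 28.

28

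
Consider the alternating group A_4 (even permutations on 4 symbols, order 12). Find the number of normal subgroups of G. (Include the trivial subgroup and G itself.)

G has 10 subgroups. Checking conjugation-invariance by order — order 1: 1/1 normal; order 2: 0/3 normal; order 3: 0/4 normal; order 4: 1/1 normal; order 12: 1/1 normal.
Total normal subgroups: 3.

3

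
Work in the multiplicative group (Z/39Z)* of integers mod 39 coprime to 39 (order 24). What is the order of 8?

4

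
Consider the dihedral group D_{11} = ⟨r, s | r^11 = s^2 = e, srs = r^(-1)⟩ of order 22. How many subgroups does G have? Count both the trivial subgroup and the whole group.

|G| = 22, so by Lagrange every subgroup order divides 22. Divisors: 1, 2, 11, 22.
Subgroups by order — order 1: 1; order 2: 11; order 11: 1; order 22: 1.
Total: 1 + 11 + 1 + 1 = 14.

14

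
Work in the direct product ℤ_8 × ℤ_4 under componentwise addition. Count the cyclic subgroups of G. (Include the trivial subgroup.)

Group the elements of G by the cyclic subgroup they generate; each cyclic subgroup of order d accounts for φ(d) elements.
Cyclic subgroups by order — order 1: 1; order 2: 3; order 4: 6; order 8: 4.
Total: 14.

14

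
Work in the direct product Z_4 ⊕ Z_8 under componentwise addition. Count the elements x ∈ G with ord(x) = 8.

16

An element (a,b) has order lcm(ord(a), ord(b)); count pairs with lcm equal to 8.
Enumerating gives 16 such elements.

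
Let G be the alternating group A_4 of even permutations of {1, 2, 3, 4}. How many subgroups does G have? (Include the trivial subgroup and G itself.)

10

|G| = 12, so by Lagrange every subgroup order divides 12. Divisors: 1, 2, 3, 4, 6, 12.
Subgroups by order — order 1: 1; order 2: 3; order 3: 4; order 4: 1; order 6: 0; order 12: 1.
Total: 1 + 3 + 4 + 1 + 0 + 1 = 10.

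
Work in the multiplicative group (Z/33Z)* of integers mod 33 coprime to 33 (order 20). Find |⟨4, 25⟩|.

|⟨4⟩| = 5 and |⟨25⟩| = 5, so |H| is a multiple of lcm(5, 5) = 5 and divides |G| = 20.
Closing under the operation: H = {1, 4, 16, 25, 31}, so |H| = 5.

5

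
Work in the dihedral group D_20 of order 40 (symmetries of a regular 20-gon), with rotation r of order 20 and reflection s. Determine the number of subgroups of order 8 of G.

5

|G| = 40 and 8 | 40, so subgroups of order 8 are possible by Lagrange.
The subgroups of order 8 are: {e, r^5, r^10, r^15, s, r^5s, r^10s, r^15s}; {e, r^5, r^10, r^15, rs, r^6s, r^11s, r^16s}; {e, r^5, r^10, r^15, r^2s, r^7s, r^12s, r^17s}; {e, r^5, r^10, r^15, r^3s, r^8s, r^13s, r^18s}; … (5 in all).
So G has 5 subgroups of order 8.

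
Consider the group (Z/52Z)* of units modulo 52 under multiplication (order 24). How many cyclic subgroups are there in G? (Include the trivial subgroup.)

12

Group the elements of G by the cyclic subgroup they generate; each cyclic subgroup of order d accounts for φ(d) elements.
Cyclic subgroups by order — order 1: 1; order 2: 3; order 3: 1; order 4: 2; order 6: 3; order 12: 2.
Total: 12.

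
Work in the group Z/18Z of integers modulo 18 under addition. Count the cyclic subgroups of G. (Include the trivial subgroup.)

6

A cyclic subgroup of order d is generated by each of its φ(d) elements of order d, so the cyclic subgroups of order d number (#elements of order d)/φ(d).
Cyclic subgroups by order — order 1: 1; order 2: 1; order 3: 1; order 6: 1; order 9: 1; order 18: 1.
Total: 6.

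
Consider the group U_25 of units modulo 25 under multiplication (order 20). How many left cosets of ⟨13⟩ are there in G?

|⟨13⟩| = 20 and |G| = 20.
By Lagrange, [G : H] = |G|/|H| = 20/20 = 1.

1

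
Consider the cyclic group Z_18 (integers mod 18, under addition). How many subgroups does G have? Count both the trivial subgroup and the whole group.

A cyclic group of order 18 has exactly one subgroup for each divisor of 18.
Divisors of 18: 1, 2, 3, 6, 9, 18.
So Z_18 has 6 subgroups.

6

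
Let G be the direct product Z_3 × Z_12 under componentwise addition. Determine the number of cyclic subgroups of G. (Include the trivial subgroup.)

Each element a generates a cyclic subgroup ⟨a⟩; distinct elements may generate the same one (a cyclic group of order d has φ(d) generators).
Cyclic subgroups by order — order 1: 1; order 2: 1; order 3: 4; order 4: 1; order 6: 4; order 12: 4.
Total: 15.

15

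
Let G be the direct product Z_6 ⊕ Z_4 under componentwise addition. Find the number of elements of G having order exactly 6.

6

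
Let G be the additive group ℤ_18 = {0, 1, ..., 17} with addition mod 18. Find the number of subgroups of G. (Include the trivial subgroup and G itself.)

A cyclic group of order 18 has exactly one subgroup for each divisor of 18.
Divisors of 18: 1, 2, 3, 6, 9, 18.
So ℤ_18 has 6 subgroups.

6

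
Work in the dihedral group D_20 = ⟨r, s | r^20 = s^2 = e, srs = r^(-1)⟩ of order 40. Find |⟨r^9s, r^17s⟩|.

10

|⟨r^9s⟩| = 2 and |⟨r^17s⟩| = 2, so |H| is a multiple of lcm(2, 2) = 2 and divides |G| = 40.
Closing under the operation: H = {e, r^4, r^8, r^12, r^16, rs, r^5s, r^9s, r^13s, r^17s}, so |H| = 10.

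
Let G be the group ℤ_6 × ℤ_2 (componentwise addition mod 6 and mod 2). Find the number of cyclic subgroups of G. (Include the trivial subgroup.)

A cyclic subgroup of order d is generated by each of its φ(d) elements of order d, so the cyclic subgroups of order d number (#elements of order d)/φ(d).
Cyclic subgroups by order — order 1: 1; order 2: 3; order 3: 1; order 6: 3.
Total: 8.

8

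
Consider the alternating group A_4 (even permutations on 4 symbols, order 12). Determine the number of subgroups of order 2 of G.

3

|G| = 12 and 2 | 12, so subgroups of order 2 are possible by Lagrange.
The subgroups of order 2 are: {e, (1 2)(3 4)}; {e, (1 3)(2 4)}; {e, (1 4)(2 3)}.
So G has 3 subgroups of order 2.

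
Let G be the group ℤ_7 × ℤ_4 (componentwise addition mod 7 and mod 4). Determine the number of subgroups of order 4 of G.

|G| = 28 and 4 | 28, so subgroups of order 4 are possible by Lagrange.
The subgroups of order 4 are: {(0,0), (0,1), (0,2), (0,3)}.
So G has 1 subgroup of order 4.

1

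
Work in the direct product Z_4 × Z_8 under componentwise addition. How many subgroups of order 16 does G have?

|G| = 32 and 16 | 32, so subgroups of order 16 are possible by Lagrange.
The subgroups of order 16 are: {(0,0), (0,1), (0,2), (0,3), (0,4), (0,5), (0,6), (0,7), (2,0), (2,1), (2,2), (2,3), (2,4), (2,5), (2,6), (2,7)}; {(0,0), (0,2), (0,4), (0,6), (1,0), (1,2), (1,4), (1,6), (2,0), (2,2), (2,4), (2,6), (3,0), (3,2), (3,4), (3,6)}; {(0,0), (0,2), (0,4), (0,6), (1,1), (1,3), (1,5), (1,7), (2,0), (2,2), (2,4), (2,6), (3,1), (3,3), (3,5), (3,7)}.
So G has 3 subgroups of order 16.

3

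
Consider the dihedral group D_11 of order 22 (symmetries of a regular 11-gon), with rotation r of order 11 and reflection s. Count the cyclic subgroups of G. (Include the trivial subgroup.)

Each element a generates a cyclic subgroup ⟨a⟩; distinct elements may generate the same one (a cyclic group of order d has φ(d) generators).
Cyclic subgroups by order — order 1: 1; order 2: 11; order 11: 1.
Total: 13.

13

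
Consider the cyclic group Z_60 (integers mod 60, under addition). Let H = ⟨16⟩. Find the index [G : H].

4

|⟨16⟩| = 15 and |G| = 60.
By Lagrange, [G : H] = |G|/|H| = 60/15 = 4.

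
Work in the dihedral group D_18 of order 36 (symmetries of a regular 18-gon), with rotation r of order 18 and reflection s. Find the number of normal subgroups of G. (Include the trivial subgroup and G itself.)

G has 45 subgroups. Checking conjugation-invariance by order — order 1: 1/1 normal; order 2: 1/19 normal; order 3: 1/1 normal; order 4: 0/9 normal; order 6: 1/7 normal; order 9: 1/1 normal; order 12: 0/3 normal; order 18: 3/3 normal; order 36: 1/1 normal.
Total normal subgroups: 9.

9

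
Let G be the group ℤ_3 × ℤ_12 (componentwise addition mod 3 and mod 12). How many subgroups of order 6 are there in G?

4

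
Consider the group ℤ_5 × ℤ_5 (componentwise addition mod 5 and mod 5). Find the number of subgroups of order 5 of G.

6

|G| = 25 and 5 | 25, so subgroups of order 5 are possible by Lagrange.
The subgroups of order 5 are: {(0,0), (0,1), (0,2), (0,3), (0,4)}; {(0,0), (1,0), (2,0), (3,0), (4,0)}; {(0,0), (1,1), (2,2), (3,3), (4,4)}; {(0,0), (1,2), (2,4), (3,1), (4,3)}; … (6 in all).
So G has 6 subgroups of order 5.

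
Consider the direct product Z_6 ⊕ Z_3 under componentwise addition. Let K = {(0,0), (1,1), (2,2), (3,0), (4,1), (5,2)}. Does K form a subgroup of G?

|K| = 6 divides |G| = 18, consistent with Lagrange.
K contains the identity, every element's inverse is in K, and K is closed under +: it is a subgroup.
In fact K = ⟨(5,2)⟩.

Yes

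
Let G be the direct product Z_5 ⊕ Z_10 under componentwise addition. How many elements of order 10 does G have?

24

An element (a,b) has order lcm(ord(a), ord(b)); count pairs with lcm equal to 10.
Enumerating gives 24 such elements.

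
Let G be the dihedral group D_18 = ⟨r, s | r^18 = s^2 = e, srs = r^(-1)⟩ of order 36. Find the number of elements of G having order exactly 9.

6

The elements of order 9 are: r^2, r^4, r^8, r^10, r^14, r^16.
That's 6.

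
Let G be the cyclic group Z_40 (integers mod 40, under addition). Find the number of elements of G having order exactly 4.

2

In a cyclic group of order 40, the number of elements of order d (for d | 40) is φ(d).
φ(4) = 2.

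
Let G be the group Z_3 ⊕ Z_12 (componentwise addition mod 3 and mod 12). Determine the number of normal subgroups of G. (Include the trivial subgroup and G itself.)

18

G is abelian, so every subgroup is normal.
G has 18 subgroups in total, hence 18 normal subgroups.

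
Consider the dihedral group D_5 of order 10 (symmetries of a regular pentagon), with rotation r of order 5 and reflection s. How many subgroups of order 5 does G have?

|G| = 10 and 5 | 10, so subgroups of order 5 are possible by Lagrange.
The subgroups of order 5 are: {e, r, r^2, r^3, r^4}.
So G has 1 subgroup of order 5.

1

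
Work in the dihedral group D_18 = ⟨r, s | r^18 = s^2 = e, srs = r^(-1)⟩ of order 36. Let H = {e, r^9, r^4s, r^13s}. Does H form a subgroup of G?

|H| = 4 divides |G| = 36, consistent with Lagrange.
H contains the identity, every element's inverse is in H, and H is closed under ·: it is a subgroup.

Yes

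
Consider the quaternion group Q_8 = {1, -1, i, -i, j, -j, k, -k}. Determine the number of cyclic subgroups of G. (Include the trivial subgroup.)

Group the elements of G by the cyclic subgroup they generate; each cyclic subgroup of order d accounts for φ(d) elements.
Cyclic subgroups by order — order 1: 1; order 2: 1; order 4: 3.
Total: 5.

5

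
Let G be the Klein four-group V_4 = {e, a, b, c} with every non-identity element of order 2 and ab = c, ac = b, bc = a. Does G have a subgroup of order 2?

Yes

2 | 4. A subgroup of order 2 is {e, a}.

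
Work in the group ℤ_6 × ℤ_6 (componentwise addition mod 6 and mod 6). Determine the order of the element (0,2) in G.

The order of (0,2) in Z_6 × Z_6 is lcm(ord(0) in Z_6, ord(2) in Z_6).
ord(0) = 1 and ord(2) = 3, so |⟨(0,2)⟩| = lcm(1, 3) = 3.

3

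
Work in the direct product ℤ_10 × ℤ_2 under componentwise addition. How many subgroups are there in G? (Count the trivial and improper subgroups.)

10

|G| = 20, so by Lagrange every subgroup order divides 20. Divisors: 1, 2, 4, 5, 10, 20.
Subgroups by order — order 1: 1; order 2: 3; order 4: 1; order 5: 1; order 10: 3; order 20: 1.
Total: 1 + 3 + 1 + 1 + 3 + 1 = 10.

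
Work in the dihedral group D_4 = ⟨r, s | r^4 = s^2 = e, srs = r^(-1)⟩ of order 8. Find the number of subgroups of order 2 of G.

5

|G| = 8 and 2 | 8, so subgroups of order 2 are possible by Lagrange.
The subgroups of order 2 are: {e, r^2}; {e, r^2s}; {e, r^3s}; {e, rs}; … (5 in all).
So G has 5 subgroups of order 2.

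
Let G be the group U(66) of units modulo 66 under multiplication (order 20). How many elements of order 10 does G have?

12

Enumerating element orders in G gives 12 elements of order 10.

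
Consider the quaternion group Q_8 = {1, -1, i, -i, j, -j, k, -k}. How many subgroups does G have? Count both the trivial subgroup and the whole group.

6

|G| = 8, so by Lagrange every subgroup order divides 8. Divisors: 1, 2, 4, 8.
Subgroups by order — order 1: 1; order 2: 1; order 4: 3; order 8: 1.
Total: 1 + 1 + 3 + 1 = 6.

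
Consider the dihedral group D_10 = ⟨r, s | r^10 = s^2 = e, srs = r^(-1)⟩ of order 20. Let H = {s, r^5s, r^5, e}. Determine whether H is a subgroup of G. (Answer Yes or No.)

Yes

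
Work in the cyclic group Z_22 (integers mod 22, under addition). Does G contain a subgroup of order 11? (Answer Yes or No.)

Yes

11 | 22. A subgroup of order 11 is {0, 2, 4, 6, 8, 10, 12, 14, 16, 18, 20}.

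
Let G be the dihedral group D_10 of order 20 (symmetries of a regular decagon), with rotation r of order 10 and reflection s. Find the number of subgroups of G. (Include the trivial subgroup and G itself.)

22

|G| = 20, so by Lagrange every subgroup order divides 20. Divisors: 1, 2, 4, 5, 10, 20.
Subgroups by order — order 1: 1; order 2: 11; order 4: 5; order 5: 1; order 10: 3; order 20: 1.
Total: 1 + 11 + 5 + 1 + 3 + 1 = 22.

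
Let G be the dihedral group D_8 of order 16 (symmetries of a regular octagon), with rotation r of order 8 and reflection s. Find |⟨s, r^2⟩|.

8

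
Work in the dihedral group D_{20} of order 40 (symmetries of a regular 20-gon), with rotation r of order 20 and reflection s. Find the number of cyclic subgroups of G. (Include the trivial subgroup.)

Group the elements of G by the cyclic subgroup they generate; each cyclic subgroup of order d accounts for φ(d) elements.
Cyclic subgroups by order — order 1: 1; order 2: 21; order 4: 1; order 5: 1; order 10: 1; order 20: 1.
Total: 26.

26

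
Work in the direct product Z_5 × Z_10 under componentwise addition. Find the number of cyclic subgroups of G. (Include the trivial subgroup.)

Group the elements of G by the cyclic subgroup they generate; each cyclic subgroup of order d accounts for φ(d) elements.
Cyclic subgroups by order — order 1: 1; order 2: 1; order 5: 6; order 10: 6.
Total: 14.

14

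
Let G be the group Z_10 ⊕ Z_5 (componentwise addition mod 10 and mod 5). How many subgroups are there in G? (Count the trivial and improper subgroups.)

|G| = 50, so by Lagrange every subgroup order divides 50. Divisors: 1, 2, 5, 10, 25, 50.
Subgroups by order — order 1: 1; order 2: 1; order 5: 6; order 10: 6; order 25: 1; order 50: 1.
Total: 1 + 1 + 6 + 6 + 1 + 1 = 16.

16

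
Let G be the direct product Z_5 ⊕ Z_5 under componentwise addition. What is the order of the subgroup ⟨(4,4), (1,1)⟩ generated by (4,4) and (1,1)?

|⟨(4,4)⟩| = 5 and |⟨(1,1)⟩| = 5, so |H| is a multiple of lcm(5, 5) = 5 and divides |G| = 25.
Closing under the operation: H = {(0,0), (1,1), (2,2), (3,3), (4,4)}, so |H| = 5.

5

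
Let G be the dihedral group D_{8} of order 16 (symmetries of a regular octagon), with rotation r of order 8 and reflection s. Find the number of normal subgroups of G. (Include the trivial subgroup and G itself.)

7

G has 19 subgroups. Checking conjugation-invariance by order — order 1: 1/1 normal; order 2: 1/9 normal; order 4: 1/5 normal; order 8: 3/3 normal; order 16: 1/1 normal.
Total normal subgroups: 7.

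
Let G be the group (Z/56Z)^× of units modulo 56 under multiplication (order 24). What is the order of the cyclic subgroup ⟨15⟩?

Compute successive powers of 15 mod 56: 15, 1; 15^2 ≡ 1 (mod 56).
So |⟨15⟩| = 2.

2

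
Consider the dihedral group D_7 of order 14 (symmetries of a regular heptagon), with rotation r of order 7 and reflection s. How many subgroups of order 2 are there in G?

|G| = 14 and 2 | 14, so subgroups of order 2 are possible by Lagrange.
The subgroups of order 2 are: {e, r^2s}; {e, r^3s}; {e, r^4s}; {e, r^5s}; … (7 in all).
So G has 7 subgroups of order 2.

7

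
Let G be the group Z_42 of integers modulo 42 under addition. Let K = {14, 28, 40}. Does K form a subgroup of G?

No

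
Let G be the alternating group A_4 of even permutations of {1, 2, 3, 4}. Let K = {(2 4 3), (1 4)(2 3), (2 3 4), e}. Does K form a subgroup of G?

No

Closure fails: (2 4 3) ∘ (1 4)(2 3) = (1 3 4) ∉ K. So K is not a subgroup.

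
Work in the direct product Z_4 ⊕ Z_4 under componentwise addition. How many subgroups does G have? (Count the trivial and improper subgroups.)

|G| = 16, so by Lagrange every subgroup order divides 16. Divisors: 1, 2, 4, 8, 16.
Subgroups by order — order 1: 1; order 2: 3; order 4: 7; order 8: 3; order 16: 1.
Total: 1 + 3 + 7 + 3 + 1 = 15.

15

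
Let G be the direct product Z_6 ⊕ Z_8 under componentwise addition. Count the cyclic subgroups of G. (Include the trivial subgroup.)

Group the elements of G by the cyclic subgroup they generate; each cyclic subgroup of order d accounts for φ(d) elements.
Cyclic subgroups by order — order 1: 1; order 2: 3; order 3: 1; order 4: 2; order 6: 3; order 8: 2; order 12: 2; order 24: 2.
Total: 16.

16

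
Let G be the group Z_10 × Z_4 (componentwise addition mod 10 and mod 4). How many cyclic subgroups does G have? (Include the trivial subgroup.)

12

A cyclic subgroup of order d is generated by each of its φ(d) elements of order d, so the cyclic subgroups of order d number (#elements of order d)/φ(d).
Cyclic subgroups by order — order 1: 1; order 2: 3; order 4: 2; order 5: 1; order 10: 3; order 20: 2.
Total: 12.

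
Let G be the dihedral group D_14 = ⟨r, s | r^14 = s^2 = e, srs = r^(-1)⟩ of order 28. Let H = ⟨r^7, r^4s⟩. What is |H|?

|⟨r^7⟩| = 2 and |⟨r^4s⟩| = 2, so |H| is a multiple of lcm(2, 2) = 2 and divides |G| = 28.
Closing under the operation: H = {e, r^7, r^4s, r^11s}, so |H| = 4.

4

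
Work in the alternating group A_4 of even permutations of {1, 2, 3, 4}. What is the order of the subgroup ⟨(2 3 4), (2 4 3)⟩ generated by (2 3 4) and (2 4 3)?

3

|⟨(2 3 4)⟩| = 3 and |⟨(2 4 3)⟩| = 3, so |H| is a multiple of lcm(3, 3) = 3 and divides |G| = 12.
Closing under the operation: H = {e, (2 3 4), (2 4 3)}, so |H| = 3.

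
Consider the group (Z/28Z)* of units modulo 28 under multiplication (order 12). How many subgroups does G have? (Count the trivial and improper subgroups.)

10

|G| = 12, so by Lagrange every subgroup order divides 12. Divisors: 1, 2, 3, 4, 6, 12.
Subgroups by order — order 1: 1; order 2: 3; order 3: 1; order 4: 1; order 6: 3; order 12: 1.
Total: 1 + 3 + 1 + 1 + 3 + 1 = 10.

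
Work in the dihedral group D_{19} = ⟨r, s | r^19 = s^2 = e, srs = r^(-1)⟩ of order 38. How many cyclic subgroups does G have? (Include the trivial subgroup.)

Each element a generates a cyclic subgroup ⟨a⟩; distinct elements may generate the same one (a cyclic group of order d has φ(d) generators).
Cyclic subgroups by order — order 1: 1; order 2: 19; order 19: 1.
Total: 21.

21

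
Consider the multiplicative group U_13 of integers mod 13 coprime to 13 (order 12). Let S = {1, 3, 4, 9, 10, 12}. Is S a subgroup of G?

|S| = 6 divides |G| = 12, consistent with Lagrange.
S contains the identity, every element's inverse is in S, and S is closed under ·: it is a subgroup.
In fact S = ⟨4⟩.

Yes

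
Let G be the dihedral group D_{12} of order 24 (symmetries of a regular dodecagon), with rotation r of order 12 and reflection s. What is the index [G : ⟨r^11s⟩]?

12

|⟨r^11s⟩| = 2 and |G| = 24.
By Lagrange, [G : H] = |G|/|H| = 24/2 = 12.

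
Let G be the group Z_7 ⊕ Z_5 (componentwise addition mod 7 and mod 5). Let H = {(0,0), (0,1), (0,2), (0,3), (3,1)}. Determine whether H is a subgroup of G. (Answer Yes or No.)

(0,1) ∈ H but its inverse (0,4) ∉ H, so H is not a subgroup.

No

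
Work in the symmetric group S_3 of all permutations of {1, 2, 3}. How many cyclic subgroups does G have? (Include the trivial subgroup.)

5

Group the elements of G by the cyclic subgroup they generate; each cyclic subgroup of order d accounts for φ(d) elements.
Cyclic subgroups by order — order 1: 1; order 2: 3; order 3: 1.
Total: 5.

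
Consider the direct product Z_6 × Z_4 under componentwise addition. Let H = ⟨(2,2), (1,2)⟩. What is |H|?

12

|⟨(2,2)⟩| = 6 and |⟨(1,2)⟩| = 6, so |H| is a multiple of lcm(6, 6) = 6 and divides |G| = 24.
Closing under the operation: H = {(0,0), (0,2), (1,0), (1,2), (2,0), (2,2), (3,0), (3,2), (4,0), (4,2), (5,0), (5,2)}, so |H| = 12.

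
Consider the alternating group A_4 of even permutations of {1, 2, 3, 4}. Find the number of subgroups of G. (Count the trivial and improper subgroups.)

10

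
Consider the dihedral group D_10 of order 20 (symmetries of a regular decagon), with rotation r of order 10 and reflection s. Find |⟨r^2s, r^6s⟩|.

10

|⟨r^2s⟩| = 2 and |⟨r^6s⟩| = 2, so |H| is a multiple of lcm(2, 2) = 2 and divides |G| = 20.
Closing under the operation: H = {e, r^2, r^4, r^6, r^8, s, r^2s, r^4s, r^6s, r^8s}, so |H| = 10.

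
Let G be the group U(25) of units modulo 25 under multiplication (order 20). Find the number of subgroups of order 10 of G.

|G| = 20 and 10 | 20, so subgroups of order 10 are possible by Lagrange.
The subgroups of order 10 are: {1, 4, 6, 9, 11, 14, 16, 19, 21, 24}.
So G has 1 subgroup of order 10.

1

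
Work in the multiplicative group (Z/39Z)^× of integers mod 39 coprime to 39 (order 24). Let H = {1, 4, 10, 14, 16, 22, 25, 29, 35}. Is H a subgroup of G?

No

|H| = 9 does not divide |G| = 24, so by Lagrange H is not a subgroup.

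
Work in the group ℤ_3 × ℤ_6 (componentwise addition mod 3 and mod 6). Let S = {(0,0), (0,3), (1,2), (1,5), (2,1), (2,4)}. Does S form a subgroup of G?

Yes

|S| = 6 divides |G| = 18, consistent with Lagrange.
S contains the identity, every element's inverse is in S, and S is closed under +: it is a subgroup.
In fact S = ⟨(2,1)⟩.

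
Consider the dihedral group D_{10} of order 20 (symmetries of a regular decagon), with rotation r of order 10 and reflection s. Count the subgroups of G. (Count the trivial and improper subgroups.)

22

|G| = 20, so by Lagrange every subgroup order divides 20. Divisors: 1, 2, 4, 5, 10, 20.
Subgroups by order — order 1: 1; order 2: 11; order 4: 5; order 5: 1; order 10: 3; order 20: 1.
Total: 1 + 11 + 5 + 1 + 3 + 1 = 22.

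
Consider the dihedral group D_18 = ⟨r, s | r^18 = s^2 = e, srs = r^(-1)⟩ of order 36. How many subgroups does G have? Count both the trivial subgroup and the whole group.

45

|G| = 36, so by Lagrange every subgroup order divides 36. Divisors: 1, 2, 3, 4, 6, 9, 12, 18, 36.
Subgroups by order — order 1: 1; order 2: 19; order 3: 1; order 4: 9; order 6: 7; order 9: 1; order 12: 3; order 18: 3; order 36: 1.
Total: 1 + 19 + 1 + 9 + 7 + 1 + 3 + 3 + 1 = 45.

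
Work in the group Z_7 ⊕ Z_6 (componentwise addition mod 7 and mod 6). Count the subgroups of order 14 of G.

|G| = 42 and 14 | 42, so subgroups of order 14 are possible by Lagrange.
The subgroups of order 14 are: {(0,0), (0,3), (1,0), (1,3), (2,0), (2,3), (3,0), (3,3), (4,0), (4,3), (5,0), (5,3), (6,0), (6,3)}.
So G has 1 subgroup of order 14.

1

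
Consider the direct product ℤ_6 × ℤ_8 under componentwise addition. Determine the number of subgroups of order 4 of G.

|G| = 48 and 4 | 48, so subgroups of order 4 are possible by Lagrange.
The subgroups of order 4 are: {(0,0), (0,2), (0,4), (0,6)}; {(0,0), (0,4), (3,0), (3,4)}; {(0,0), (0,4), (3,2), (3,6)}.
So G has 3 subgroups of order 4.

3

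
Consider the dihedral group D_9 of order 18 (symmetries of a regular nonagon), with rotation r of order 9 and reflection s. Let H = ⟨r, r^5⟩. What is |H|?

9

|⟨r⟩| = 9 and |⟨r^5⟩| = 9, so |H| is a multiple of lcm(9, 9) = 9 and divides |G| = 18.
Closing under the operation: H = {e, r, r^2, r^3, r^4, r^5, r^6, r^7, r^8}, so |H| = 9.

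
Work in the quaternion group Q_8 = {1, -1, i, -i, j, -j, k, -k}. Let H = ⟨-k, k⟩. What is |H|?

|⟨-k⟩| = 4 and |⟨k⟩| = 4, so |H| is a multiple of lcm(4, 4) = 4 and divides |G| = 8.
Closing under the operation: H = {1, -1, k, -k}, so |H| = 4.

4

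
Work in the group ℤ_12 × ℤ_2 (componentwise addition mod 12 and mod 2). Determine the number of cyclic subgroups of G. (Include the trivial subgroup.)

12

A cyclic subgroup of order d is generated by each of its φ(d) elements of order d, so the cyclic subgroups of order d number (#elements of order d)/φ(d).
Cyclic subgroups by order — order 1: 1; order 2: 3; order 3: 1; order 4: 2; order 6: 3; order 12: 2.
Total: 12.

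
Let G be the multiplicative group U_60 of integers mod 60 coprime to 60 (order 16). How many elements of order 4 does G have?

The elements of order 4 are: 7, 13, 17, 23, 37, 43, 47, 53.
That's 8.

8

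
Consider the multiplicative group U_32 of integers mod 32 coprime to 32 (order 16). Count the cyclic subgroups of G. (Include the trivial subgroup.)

A cyclic subgroup of order d is generated by each of its φ(d) elements of order d, so the cyclic subgroups of order d number (#elements of order d)/φ(d).
Cyclic subgroups by order — order 1: 1; order 2: 3; order 4: 2; order 8: 2.
Total: 8.

8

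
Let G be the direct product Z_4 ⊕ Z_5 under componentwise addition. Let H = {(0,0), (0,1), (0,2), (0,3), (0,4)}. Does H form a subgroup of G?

|H| = 5 divides |G| = 20, consistent with Lagrange.
H contains the identity, every element's inverse is in H, and H is closed under +: it is a subgroup.
In fact H = ⟨(0,1)⟩.

Yes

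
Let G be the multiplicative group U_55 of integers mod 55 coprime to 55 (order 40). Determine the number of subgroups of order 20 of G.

3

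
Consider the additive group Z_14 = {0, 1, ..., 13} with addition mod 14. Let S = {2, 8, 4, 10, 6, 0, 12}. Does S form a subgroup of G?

Yes

|S| = 7 divides |G| = 14, consistent with Lagrange.
S contains the identity, every element's inverse is in S, and S is closed under +: it is a subgroup.
In fact S = ⟨2⟩.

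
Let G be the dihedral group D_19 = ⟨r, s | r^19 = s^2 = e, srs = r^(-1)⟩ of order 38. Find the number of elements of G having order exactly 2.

Enumerating element orders in G gives 19 elements of order 2.

19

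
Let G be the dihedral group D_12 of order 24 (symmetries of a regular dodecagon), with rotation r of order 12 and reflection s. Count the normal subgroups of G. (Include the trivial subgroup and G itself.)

9

G has 34 subgroups. Checking conjugation-invariance by order — order 1: 1/1 normal; order 2: 1/13 normal; order 3: 1/1 normal; order 4: 1/7 normal; order 6: 1/5 normal; order 8: 0/3 normal; order 12: 3/3 normal; order 24: 1/1 normal.
Total normal subgroups: 9.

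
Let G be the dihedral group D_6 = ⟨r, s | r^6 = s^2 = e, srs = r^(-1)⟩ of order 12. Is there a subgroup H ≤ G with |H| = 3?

Yes

3 | 12. A subgroup of order 3 is {e, r^2, r^4}.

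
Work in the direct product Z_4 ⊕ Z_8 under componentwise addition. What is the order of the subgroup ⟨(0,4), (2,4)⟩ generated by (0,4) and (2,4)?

4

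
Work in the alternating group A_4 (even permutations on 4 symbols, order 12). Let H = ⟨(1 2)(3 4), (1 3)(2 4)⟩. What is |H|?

4

|⟨(1 2)(3 4)⟩| = 2 and |⟨(1 3)(2 4)⟩| = 2, so |H| is a multiple of lcm(2, 2) = 2 and divides |G| = 12.
Closing under the operation: H = {e, (1 2)(3 4), (1 3)(2 4), (1 4)(2 3)}, so |H| = 4.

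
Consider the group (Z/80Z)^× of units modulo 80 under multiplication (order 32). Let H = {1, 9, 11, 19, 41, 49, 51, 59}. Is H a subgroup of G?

|H| = 8 divides |G| = 32, consistent with Lagrange.
H contains the identity, every element's inverse is in H, and H is closed under ·: it is a subgroup.

Yes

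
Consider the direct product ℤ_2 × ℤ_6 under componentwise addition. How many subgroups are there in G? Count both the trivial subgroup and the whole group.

10

|G| = 12, so by Lagrange every subgroup order divides 12. Divisors: 1, 2, 3, 4, 6, 12.
Subgroups by order — order 1: 1; order 2: 3; order 3: 1; order 4: 1; order 6: 3; order 12: 1.
Total: 1 + 3 + 1 + 1 + 3 + 1 = 10.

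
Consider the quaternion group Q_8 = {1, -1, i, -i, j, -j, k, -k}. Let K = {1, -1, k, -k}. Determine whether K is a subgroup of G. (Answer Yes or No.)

|K| = 4 divides |G| = 8, consistent with Lagrange.
K contains the identity, every element's inverse is in K, and K is closed under ·: it is a subgroup.
In fact K = ⟨-k⟩.

Yes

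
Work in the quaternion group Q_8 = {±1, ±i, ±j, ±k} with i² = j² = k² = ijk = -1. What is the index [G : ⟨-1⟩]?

4

|⟨-1⟩| = 2 and |G| = 8.
By Lagrange, [G : H] = |G|/|H| = 8/2 = 4.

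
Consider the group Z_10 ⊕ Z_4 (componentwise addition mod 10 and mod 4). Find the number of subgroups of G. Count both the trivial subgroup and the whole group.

|G| = 40, so by Lagrange every subgroup order divides 40. Divisors: 1, 2, 4, 5, 8, 10, 20, 40.
Subgroups by order — order 1: 1; order 2: 3; order 4: 3; order 5: 1; order 8: 1; order 10: 3; order 20: 3; order 40: 1.
Total: 1 + 3 + 3 + 1 + 1 + 3 + 3 + 1 = 16.

16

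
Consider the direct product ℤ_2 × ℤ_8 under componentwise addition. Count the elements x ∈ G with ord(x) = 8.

8

An element (a,b) has order lcm(ord(a), ord(b)); count pairs with lcm equal to 8.
Enumerating gives 8 such elements.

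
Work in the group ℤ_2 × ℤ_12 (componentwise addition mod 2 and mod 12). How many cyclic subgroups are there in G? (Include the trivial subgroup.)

12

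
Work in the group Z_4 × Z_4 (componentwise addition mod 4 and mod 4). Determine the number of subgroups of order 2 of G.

3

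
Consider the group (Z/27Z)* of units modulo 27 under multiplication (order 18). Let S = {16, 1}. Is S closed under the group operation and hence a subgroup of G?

No

16 ∈ S but its inverse 22 ∉ S, so S is not a subgroup.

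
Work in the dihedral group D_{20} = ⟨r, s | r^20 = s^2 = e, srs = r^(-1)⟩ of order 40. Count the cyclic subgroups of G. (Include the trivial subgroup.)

A cyclic subgroup of order d is generated by each of its φ(d) elements of order d, so the cyclic subgroups of order d number (#elements of order d)/φ(d).
Cyclic subgroups by order — order 1: 1; order 2: 21; order 4: 1; order 5: 1; order 10: 1; order 20: 1.
Total: 26.

26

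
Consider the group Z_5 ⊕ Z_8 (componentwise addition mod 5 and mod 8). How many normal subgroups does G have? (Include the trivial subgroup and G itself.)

G is abelian, so every subgroup is normal.
G has 8 subgroups in total, hence 8 normal subgroups.

8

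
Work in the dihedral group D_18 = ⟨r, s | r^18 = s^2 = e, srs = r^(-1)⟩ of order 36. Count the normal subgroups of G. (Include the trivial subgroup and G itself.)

G has 45 subgroups. Checking conjugation-invariance by order — order 1: 1/1 normal; order 2: 1/19 normal; order 3: 1/1 normal; order 4: 0/9 normal; order 6: 1/7 normal; order 9: 1/1 normal; order 12: 0/3 normal; order 18: 3/3 normal; order 36: 1/1 normal.
Total normal subgroups: 9.

9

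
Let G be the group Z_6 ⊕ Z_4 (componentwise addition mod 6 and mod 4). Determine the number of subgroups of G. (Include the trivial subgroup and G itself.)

|G| = 24, so by Lagrange every subgroup order divides 24. Divisors: 1, 2, 3, 4, 6, 8, 12, 24.
Subgroups by order — order 1: 1; order 2: 3; order 3: 1; order 4: 3; order 6: 3; order 8: 1; order 12: 3; order 24: 1.
Total: 1 + 3 + 1 + 3 + 3 + 1 + 3 + 1 = 16.

16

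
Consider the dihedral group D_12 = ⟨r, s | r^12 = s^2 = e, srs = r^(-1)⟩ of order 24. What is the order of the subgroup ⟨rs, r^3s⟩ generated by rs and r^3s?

12

|⟨rs⟩| = 2 and |⟨r^3s⟩| = 2, so |H| is a multiple of lcm(2, 2) = 2 and divides |G| = 24.
Closing under the operation: H = {e, r^2, r^4, r^6, r^8, r^10, rs, r^3s, r^5s, r^7s, r^9s, r^11s}, so |H| = 12.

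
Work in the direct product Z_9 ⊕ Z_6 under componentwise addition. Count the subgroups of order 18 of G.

|G| = 54 and 18 | 54, so subgroups of order 18 are possible by Lagrange.
The subgroups of order 18 are: {(0,0), (0,1), (0,2), (0,3), (0,4), (0,5), (3,0), (3,1), (3,2), (3,3), (3,4), (3,5), (6,0), (6,1), (6,2), (6,3), (6,4), (6,5)}; {(0,0), (0,3), (1,0), (1,3), (2,0), (2,3), (3,0), (3,3), (4,0), (4,3), (5,0), (5,3), (6,0), (6,3), (7,0), (7,3), (8,0), (8,3)}; {(0,0), (0,3), (1,1), (1,4), (2,2), (2,5), (3,0), (3,3), (4,1), (4,4), (5,2), (5,5), (6,0), (6,3), (7,1), (7,4), (8,2), (8,5)}; {(0,0), (0,3), (1,2), (1,5), (2,1), (2,4), (3,0), (3,3), (4,2), (4,5), (5,1), (5,4), (6,0), (6,3), (7,2), (7,5), (8,1), (8,4)}.
So G has 4 subgroups of order 18.

4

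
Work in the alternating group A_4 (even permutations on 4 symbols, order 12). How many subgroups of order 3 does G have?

4

|G| = 12 and 3 | 12, so subgroups of order 3 are possible by Lagrange.
The subgroups of order 3 are: {e, (1 2 3), (1 3 2)}; {e, (1 2 4), (1 4 2)}; {e, (1 3 4), (1 4 3)}; {e, (2 3 4), (2 4 3)}.
So G has 4 subgroups of order 3.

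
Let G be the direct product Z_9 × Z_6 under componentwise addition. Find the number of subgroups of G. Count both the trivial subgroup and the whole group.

20

|G| = 54, so by Lagrange every subgroup order divides 54. Divisors: 1, 2, 3, 6, 9, 18, 27, 54.
Subgroups by order — order 1: 1; order 2: 1; order 3: 4; order 6: 4; order 9: 4; order 18: 4; order 27: 1; order 54: 1.
Total: 1 + 1 + 4 + 4 + 4 + 4 + 1 + 1 = 20.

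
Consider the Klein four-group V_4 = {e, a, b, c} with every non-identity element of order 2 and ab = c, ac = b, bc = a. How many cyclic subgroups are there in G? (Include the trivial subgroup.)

A cyclic subgroup of order d is generated by each of its φ(d) elements of order d, so the cyclic subgroups of order d number (#elements of order d)/φ(d).
Cyclic subgroups by order — order 1: 1; order 2: 3.
Total: 4.

4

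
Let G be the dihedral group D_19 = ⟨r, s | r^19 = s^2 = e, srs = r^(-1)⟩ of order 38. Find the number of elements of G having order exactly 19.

Enumerating element orders in G gives 18 elements of order 19.

18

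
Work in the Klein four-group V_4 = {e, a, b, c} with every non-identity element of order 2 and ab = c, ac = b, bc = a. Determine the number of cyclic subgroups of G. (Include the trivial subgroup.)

A cyclic subgroup of order d is generated by each of its φ(d) elements of order d, so the cyclic subgroups of order d number (#elements of order d)/φ(d).
Cyclic subgroups by order — order 1: 1; order 2: 3.
Total: 4.

4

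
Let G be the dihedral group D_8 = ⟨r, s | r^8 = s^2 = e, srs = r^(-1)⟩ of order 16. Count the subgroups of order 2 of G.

9

|G| = 16 and 2 | 16, so subgroups of order 2 are possible by Lagrange.
The subgroups of order 2 are: {e, r^2s}; {e, r^3s}; {e, r^4}; {e, r^4s}; … (9 in all).
So G has 9 subgroups of order 2.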